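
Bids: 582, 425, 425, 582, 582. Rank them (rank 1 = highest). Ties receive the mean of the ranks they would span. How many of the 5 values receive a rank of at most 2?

Sorted (descending): 582, 582, 582, 425, 425
The 3 values of 582 occupy positions 1–3 → average rank 2.
The 2 values of 425 occupy positions 4–5 → average rank (4+5)/2 = 4.5.
Ranks ≤ 2: {2, 2, 2} → 3 values.

3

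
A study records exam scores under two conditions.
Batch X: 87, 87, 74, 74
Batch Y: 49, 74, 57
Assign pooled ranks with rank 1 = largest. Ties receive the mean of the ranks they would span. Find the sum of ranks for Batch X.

Sorted (descending): 87, 87, 74, 74, 74, 57, 49
The 2 values of 87 occupy positions 1–2 → average rank (1+2)/2 = 1.5.
The 3 values of 74 occupy positions 3–5 → average rank 4.
Batch X values → pooled ranks: 87→1.5, 87→1.5, 74→4, 74→4
Rank sum = 1.5 + 1.5 + 4 + 4 = 11

11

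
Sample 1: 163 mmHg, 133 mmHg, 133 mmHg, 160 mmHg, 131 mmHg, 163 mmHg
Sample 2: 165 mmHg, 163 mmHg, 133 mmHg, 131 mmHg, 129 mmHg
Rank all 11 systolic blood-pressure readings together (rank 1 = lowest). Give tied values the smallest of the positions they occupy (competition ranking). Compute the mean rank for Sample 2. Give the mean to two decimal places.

Sorted (ascending): 129, 131, 131, 133, 133, 133, 160, 163, 163, 163, 165
The 2 values of 131 occupy positions 2–3 → each gets rank 2.
The 3 values of 133 occupy positions 4–6 → each gets rank 4.
The 3 values of 163 occupy positions 8–10 → each gets rank 8.
Sample 2 values → pooled ranks: 165→11, 163→8, 133→4, 131→2, 129→1
Mean rank = (11 + 8 + 4 + 2 + 1) / 5 = 5.20

5.20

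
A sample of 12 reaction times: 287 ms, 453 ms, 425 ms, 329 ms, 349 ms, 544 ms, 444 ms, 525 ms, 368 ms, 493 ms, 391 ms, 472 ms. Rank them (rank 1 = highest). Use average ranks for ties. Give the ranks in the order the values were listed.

12, 5, 7, 11, 10, 1, 6, 2, 9, 3, 8, 4

Sorted (descending): 544, 525, 493, 472, 453, 444, 425, 391, 368, 349, 329, 287
No ties — each value takes its position as its rank.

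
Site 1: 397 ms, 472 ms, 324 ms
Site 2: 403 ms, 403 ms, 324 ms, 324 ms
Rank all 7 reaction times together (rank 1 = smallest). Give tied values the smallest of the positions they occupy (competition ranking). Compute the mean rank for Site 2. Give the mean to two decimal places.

Sorted (ascending): 324, 324, 324, 397, 403, 403, 472
The 3 values of 324 occupy positions 1–3 → each gets rank 1.
The 2 values of 403 occupy positions 5–6 → each gets rank 5.
Site 2 values → pooled ranks: 403→5, 403→5, 324→1, 324→1
Mean rank = (5 + 5 + 1 + 1) / 4 = 3.00

3.00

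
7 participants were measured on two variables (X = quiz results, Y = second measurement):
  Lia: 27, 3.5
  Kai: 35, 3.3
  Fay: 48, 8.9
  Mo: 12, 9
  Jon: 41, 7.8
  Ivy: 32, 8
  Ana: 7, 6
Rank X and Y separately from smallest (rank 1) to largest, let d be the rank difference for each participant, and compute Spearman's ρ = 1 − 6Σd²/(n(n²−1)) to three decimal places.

0.071

Ranks of variable 1: 3, 5, 7, 2, 6, 4, 1
Ranks of variable 2: 2, 1, 6, 7, 4, 5, 3
d = r₁ − r₂: 1, 4, 1, -5, 2, -1, -2
d²: 1, 16, 1, 25, 4, 1, 4; Σd² = 52
ρ = 1 − 6·52/(7·48) = 1 − 312/336 = 0.071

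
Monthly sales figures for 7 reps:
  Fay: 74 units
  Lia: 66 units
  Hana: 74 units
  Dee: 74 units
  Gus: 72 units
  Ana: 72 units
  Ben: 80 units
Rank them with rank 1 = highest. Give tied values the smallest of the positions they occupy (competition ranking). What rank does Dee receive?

Sorted (descending): 80, 74, 74, 74, 72, 72, 66
The 3 values of 74 occupy positions 2–4 → each gets rank 2.
The 2 values of 72 occupy positions 5–6 → each gets rank 5.
Dee has value 74 units → rank 2.

2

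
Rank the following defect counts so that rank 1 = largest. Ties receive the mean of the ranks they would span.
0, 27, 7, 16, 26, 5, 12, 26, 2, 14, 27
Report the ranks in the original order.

Sorted (descending): 27, 27, 26, 26, 16, 14, 12, 7, 5, 2, 0
The 2 values of 27 occupy positions 1–2 → average rank (1+2)/2 = 1.5.
The 2 values of 26 occupy positions 3–4 → average rank (3+4)/2 = 3.5.

11, 1.5, 8, 5, 3.5, 9, 7, 3.5, 10, 6, 1.5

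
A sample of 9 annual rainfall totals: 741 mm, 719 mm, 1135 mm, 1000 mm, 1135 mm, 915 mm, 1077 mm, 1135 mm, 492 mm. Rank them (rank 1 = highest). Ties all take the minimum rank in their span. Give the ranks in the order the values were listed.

Sorted (descending): 1135, 1135, 1135, 1077, 1000, 915, 741, 719, 492
The 3 values of 1135 occupy positions 1–3 → each gets rank 1.

7, 8, 1, 5, 1, 6, 4, 1, 9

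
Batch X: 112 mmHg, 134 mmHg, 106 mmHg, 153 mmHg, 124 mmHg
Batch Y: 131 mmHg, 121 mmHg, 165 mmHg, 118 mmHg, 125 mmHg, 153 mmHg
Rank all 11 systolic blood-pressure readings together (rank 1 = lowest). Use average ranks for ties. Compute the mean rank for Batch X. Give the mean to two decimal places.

Sorted (ascending): 106, 112, 118, 121, 124, 125, 131, 134, 153, 153, 165
The 2 values of 153 occupy positions 9–10 → average rank (9+10)/2 = 9.5.
Batch X values → pooled ranks: 112→2, 134→8, 106→1, 153→9.5, 124→5
Mean rank = (2 + 8 + 1 + 9.5 + 5) / 5 = 5.10

5.10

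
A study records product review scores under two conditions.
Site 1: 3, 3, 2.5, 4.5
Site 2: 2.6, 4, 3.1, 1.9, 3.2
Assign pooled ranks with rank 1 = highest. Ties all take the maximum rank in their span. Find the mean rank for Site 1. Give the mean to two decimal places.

Sorted (descending): 4.5, 4, 3.2, 3.1, 3, 3, 2.6, 2.5, 1.9
The 2 values of 3 occupy positions 5–6 → each gets rank 6.
Site 1 values → pooled ranks: 3→6, 3→6, 2.5→8, 4.5→1
Mean rank = (6 + 6 + 8 + 1) / 4 = 5.25

5.25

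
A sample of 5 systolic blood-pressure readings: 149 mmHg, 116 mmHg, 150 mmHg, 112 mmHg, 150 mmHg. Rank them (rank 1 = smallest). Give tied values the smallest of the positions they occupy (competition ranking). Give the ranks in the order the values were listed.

Sorted (ascending): 112, 116, 149, 150, 150
The 2 values of 150 occupy positions 4–5 → each gets rank 4.

3, 2, 4, 1, 4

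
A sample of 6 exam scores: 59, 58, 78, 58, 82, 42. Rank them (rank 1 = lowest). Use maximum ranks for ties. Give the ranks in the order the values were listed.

Sorted (ascending): 42, 58, 58, 59, 78, 82
The 2 values of 58 occupy positions 2–3 → each gets rank 3.

4, 3, 5, 3, 6, 1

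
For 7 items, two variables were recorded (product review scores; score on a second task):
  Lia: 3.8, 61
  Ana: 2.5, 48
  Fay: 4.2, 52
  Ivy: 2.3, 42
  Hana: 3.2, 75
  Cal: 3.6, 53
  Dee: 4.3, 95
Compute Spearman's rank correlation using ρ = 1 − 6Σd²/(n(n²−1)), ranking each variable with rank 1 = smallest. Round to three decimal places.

0.679

Ranks of variable 1: 5, 2, 6, 1, 3, 4, 7
Ranks of variable 2: 5, 2, 3, 1, 6, 4, 7
d = r₁ − r₂: 0, 0, 3, 0, -3, 0, 0
d²: 0, 0, 9, 0, 9, 0, 0; Σd² = 18
ρ = 1 − 6·18/(7·48) = 1 − 108/336 = 0.679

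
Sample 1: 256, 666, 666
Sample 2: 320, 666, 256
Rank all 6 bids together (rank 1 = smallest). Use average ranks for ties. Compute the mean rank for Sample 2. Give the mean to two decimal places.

3.17

Sorted (ascending): 256, 256, 320, 666, 666, 666
The 2 values of 256 occupy positions 1–2 → average rank (1+2)/2 = 1.5.
The 3 values of 666 occupy positions 4–6 → average rank 5.
Sample 2 values → pooled ranks: 320→3, 666→5, 256→1.5
Mean rank = (3 + 5 + 1.5) / 3 = 3.17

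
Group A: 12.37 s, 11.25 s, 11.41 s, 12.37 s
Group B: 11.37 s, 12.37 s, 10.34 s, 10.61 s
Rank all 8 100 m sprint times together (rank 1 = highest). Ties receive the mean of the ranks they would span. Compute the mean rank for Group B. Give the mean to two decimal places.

Sorted (descending): 12.37, 12.37, 12.37, 11.41, 11.37, 11.25, 10.61, 10.34
The 3 values of 12.37 occupy positions 1–3 → average rank 2.
Group B values → pooled ranks: 11.37→5, 12.37→2, 10.34→8, 10.61→7
Mean rank = (5 + 2 + 8 + 7) / 4 = 5.50

5.50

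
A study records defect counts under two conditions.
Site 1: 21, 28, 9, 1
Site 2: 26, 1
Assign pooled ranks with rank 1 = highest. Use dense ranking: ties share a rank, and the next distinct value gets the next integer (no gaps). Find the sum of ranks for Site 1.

Sorted (descending): 28, 26, 21, 9, 1, 1
The 2 values of 1 share dense rank 5.
Remaining distinct values take the next consecutive integers.
Site 1 values → pooled ranks: 21→3, 28→1, 9→4, 1→5
Rank sum = 3 + 1 + 4 + 5 = 13

13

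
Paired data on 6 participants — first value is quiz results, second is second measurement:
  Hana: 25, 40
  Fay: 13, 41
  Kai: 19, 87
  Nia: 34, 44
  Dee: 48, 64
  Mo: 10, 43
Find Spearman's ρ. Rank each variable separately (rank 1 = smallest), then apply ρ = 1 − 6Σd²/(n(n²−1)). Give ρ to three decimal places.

Ranks of variable 1: 4, 2, 3, 5, 6, 1
Ranks of variable 2: 1, 2, 6, 4, 5, 3
d = r₁ − r₂: 3, 0, -3, 1, 1, -2
d²: 9, 0, 9, 1, 1, 4; Σd² = 24
ρ = 1 − 6·24/(6·35) = 1 − 144/210 = 0.314

0.314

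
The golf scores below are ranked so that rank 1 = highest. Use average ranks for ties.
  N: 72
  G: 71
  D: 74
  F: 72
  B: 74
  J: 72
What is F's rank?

4

Sorted (descending): 74, 74, 72, 72, 72, 71
The 2 values of 74 occupy positions 1–2 → average rank (1+2)/2 = 1.5.
The 3 values of 72 occupy positions 3–5 → average rank 4.
F has value 72 → rank 4.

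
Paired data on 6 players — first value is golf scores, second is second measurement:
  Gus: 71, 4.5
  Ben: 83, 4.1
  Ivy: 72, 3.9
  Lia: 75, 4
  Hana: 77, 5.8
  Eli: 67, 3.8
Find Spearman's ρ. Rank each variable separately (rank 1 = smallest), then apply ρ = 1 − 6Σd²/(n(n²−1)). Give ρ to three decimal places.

Ranks of variable 1: 2, 6, 3, 4, 5, 1
Ranks of variable 2: 5, 4, 2, 3, 6, 1
d = r₁ − r₂: -3, 2, 1, 1, -1, 0
d²: 9, 4, 1, 1, 1, 0; Σd² = 16
ρ = 1 − 6·16/(6·35) = 1 − 96/210 = 0.543

0.543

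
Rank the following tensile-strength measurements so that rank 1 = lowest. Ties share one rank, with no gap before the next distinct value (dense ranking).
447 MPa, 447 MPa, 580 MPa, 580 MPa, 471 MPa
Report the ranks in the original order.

Sorted (ascending): 447, 447, 471, 580, 580
The 2 values of 447 share dense rank 1.
The 2 values of 580 share dense rank 3.
Remaining distinct values take the next consecutive integers.

1, 1, 3, 3, 2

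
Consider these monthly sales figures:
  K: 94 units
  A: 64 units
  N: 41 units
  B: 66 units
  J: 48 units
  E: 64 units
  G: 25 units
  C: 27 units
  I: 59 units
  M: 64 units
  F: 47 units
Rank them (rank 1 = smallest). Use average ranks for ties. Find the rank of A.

8

Sorted (ascending): 25, 27, 41, 47, 48, 59, 64, 64, 64, 66, 94
The 3 values of 64 occupy positions 7–9 → average rank 8.
A has value 64 units → rank 8.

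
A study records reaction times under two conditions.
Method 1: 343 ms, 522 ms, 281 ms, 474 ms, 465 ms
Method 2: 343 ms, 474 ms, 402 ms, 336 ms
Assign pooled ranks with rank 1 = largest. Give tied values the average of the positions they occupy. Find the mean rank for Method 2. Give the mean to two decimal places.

Sorted (descending): 522, 474, 474, 465, 402, 343, 343, 336, 281
The 2 values of 474 occupy positions 2–3 → average rank (2+3)/2 = 2.5.
The 2 values of 343 occupy positions 6–7 → average rank (6+7)/2 = 6.5.
Method 2 values → pooled ranks: 343→6.5, 474→2.5, 402→5, 336→8
Mean rank = (6.5 + 2.5 + 5 + 8) / 4 = 5.50

5.50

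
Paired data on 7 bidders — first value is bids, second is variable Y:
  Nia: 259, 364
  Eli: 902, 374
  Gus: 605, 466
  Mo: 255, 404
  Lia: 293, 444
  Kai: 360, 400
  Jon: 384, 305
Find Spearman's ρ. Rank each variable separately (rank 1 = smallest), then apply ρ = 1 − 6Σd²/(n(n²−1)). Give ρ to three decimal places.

Ranks of variable 1: 2, 7, 6, 1, 3, 4, 5
Ranks of variable 2: 2, 3, 7, 5, 6, 4, 1
d = r₁ − r₂: 0, 4, -1, -4, -3, 0, 4
d²: 0, 16, 1, 16, 9, 0, 16; Σd² = 58
ρ = 1 − 6·58/(7·48) = 1 − 348/336 = -0.036

-0.036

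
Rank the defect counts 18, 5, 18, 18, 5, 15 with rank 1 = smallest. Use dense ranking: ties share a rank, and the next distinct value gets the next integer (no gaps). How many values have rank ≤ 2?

Sorted (ascending): 5, 5, 15, 18, 18, 18
The 2 values of 5 share dense rank 1.
The 3 values of 18 share dense rank 3.
Remaining distinct values take the next consecutive integers.
Ranks ≤ 2: {1, 1, 2} → 3 values.

3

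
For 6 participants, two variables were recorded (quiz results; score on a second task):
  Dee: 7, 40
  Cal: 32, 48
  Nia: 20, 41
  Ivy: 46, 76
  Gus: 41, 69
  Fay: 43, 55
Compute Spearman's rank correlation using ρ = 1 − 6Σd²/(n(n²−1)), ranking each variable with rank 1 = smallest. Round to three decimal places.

Ranks of variable 1: 1, 3, 2, 6, 4, 5
Ranks of variable 2: 1, 3, 2, 6, 5, 4
d = r₁ − r₂: 0, 0, 0, 0, -1, 1
d²: 0, 0, 0, 0, 1, 1; Σd² = 2
ρ = 1 − 6·2/(6·35) = 1 − 12/210 = 0.943

0.943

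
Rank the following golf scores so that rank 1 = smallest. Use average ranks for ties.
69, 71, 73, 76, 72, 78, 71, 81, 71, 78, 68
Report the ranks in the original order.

2, 4, 7, 8, 6, 9.5, 4, 11, 4, 9.5, 1

Sorted (ascending): 68, 69, 71, 71, 71, 72, 73, 76, 78, 78, 81
The 3 values of 71 occupy positions 3–5 → average rank 4.
The 2 values of 78 occupy positions 9–10 → average rank (9+10)/2 = 9.5.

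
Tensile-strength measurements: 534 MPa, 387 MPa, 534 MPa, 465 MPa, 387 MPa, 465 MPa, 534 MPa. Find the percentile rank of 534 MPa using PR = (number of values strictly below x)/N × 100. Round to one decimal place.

N = 7.
Strictly below 534: 4. Equal to 534: 3.
PR = 4/7 × 100 = 57.1

57.1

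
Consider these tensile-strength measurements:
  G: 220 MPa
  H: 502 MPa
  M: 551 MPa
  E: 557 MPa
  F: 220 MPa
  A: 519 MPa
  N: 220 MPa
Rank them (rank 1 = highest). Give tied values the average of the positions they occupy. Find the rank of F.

Sorted (descending): 557, 551, 519, 502, 220, 220, 220
The 3 values of 220 occupy positions 5–7 → average rank 6.
F has value 220 MPa → rank 6.

6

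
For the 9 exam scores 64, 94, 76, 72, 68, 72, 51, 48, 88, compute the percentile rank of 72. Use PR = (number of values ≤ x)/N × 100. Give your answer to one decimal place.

N = 9.
Strictly below 72: 4. Equal to 72: 2.
PR = 6/9 × 100 = 66.7

66.7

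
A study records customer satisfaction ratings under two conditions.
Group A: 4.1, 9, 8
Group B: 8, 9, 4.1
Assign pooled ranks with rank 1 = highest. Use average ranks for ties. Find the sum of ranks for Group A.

10.5

Sorted (descending): 9, 9, 8, 8, 4.1, 4.1
The 2 values of 9 occupy positions 1–2 → average rank (1+2)/2 = 1.5.
The 2 values of 8 occupy positions 3–4 → average rank (3+4)/2 = 3.5.
The 2 values of 4.1 occupy positions 5–6 → average rank (5+6)/2 = 5.5.
Group A values → pooled ranks: 4.1→5.5, 9→1.5, 8→3.5
Rank sum = 5.5 + 1.5 + 3.5 = 10.5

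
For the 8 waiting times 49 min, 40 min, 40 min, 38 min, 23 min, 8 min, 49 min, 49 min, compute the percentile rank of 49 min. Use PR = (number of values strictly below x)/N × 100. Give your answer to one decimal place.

62.5

N = 8.
Strictly below 49: 5. Equal to 49: 3.
PR = 5/8 × 100 = 62.5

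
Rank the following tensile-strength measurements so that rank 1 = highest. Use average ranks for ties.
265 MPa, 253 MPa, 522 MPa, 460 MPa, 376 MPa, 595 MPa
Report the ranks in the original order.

5, 6, 2, 3, 4, 1

Sorted (descending): 595, 522, 460, 376, 265, 253
No ties — each value takes its position as its rank.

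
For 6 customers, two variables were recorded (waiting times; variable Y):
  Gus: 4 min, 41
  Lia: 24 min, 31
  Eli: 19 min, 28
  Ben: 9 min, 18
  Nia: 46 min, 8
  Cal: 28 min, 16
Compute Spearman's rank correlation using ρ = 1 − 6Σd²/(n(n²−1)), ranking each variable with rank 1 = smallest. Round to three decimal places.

Ranks of variable 1: 1, 4, 3, 2, 6, 5
Ranks of variable 2: 6, 5, 4, 3, 1, 2
d = r₁ − r₂: -5, -1, -1, -1, 5, 3
d²: 25, 1, 1, 1, 25, 9; Σd² = 62
ρ = 1 − 6·62/(6·35) = 1 − 372/210 = -0.771

-0.771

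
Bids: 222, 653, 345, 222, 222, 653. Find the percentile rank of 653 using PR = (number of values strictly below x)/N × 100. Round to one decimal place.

66.7

N = 6.
Strictly below 653: 4. Equal to 653: 2.
PR = 4/6 × 100 = 66.7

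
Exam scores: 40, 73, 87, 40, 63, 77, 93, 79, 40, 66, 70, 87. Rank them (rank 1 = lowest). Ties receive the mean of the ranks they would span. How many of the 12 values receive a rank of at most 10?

Sorted (ascending): 40, 40, 40, 63, 66, 70, 73, 77, 79, 87, 87, 93
The 3 values of 40 occupy positions 1–3 → average rank 2.
The 2 values of 87 occupy positions 10–11 → average rank (10+11)/2 = 10.5.
Ranks ≤ 10: {2, 2, 2, 4, 5, 6, 7, 8, 9} → 9 values.

9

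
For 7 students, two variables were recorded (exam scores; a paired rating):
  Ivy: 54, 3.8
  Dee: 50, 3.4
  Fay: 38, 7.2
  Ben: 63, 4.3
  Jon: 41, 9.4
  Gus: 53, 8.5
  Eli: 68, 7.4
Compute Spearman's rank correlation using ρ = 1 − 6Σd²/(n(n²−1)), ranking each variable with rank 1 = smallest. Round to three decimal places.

Ranks of variable 1: 5, 3, 1, 6, 2, 4, 7
Ranks of variable 2: 2, 1, 4, 3, 7, 6, 5
d = r₁ − r₂: 3, 2, -3, 3, -5, -2, 2
d²: 9, 4, 9, 9, 25, 4, 4; Σd² = 64
ρ = 1 − 6·64/(7·48) = 1 − 384/336 = -0.143

-0.143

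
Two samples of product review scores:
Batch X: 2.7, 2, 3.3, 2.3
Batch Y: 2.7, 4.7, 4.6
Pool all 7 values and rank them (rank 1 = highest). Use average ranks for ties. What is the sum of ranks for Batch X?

Sorted (descending): 4.7, 4.6, 3.3, 2.7, 2.7, 2.3, 2
The 2 values of 2.7 occupy positions 4–5 → average rank (4+5)/2 = 4.5.
Batch X values → pooled ranks: 2.7→4.5, 2→7, 3.3→3, 2.3→6
Rank sum = 4.5 + 7 + 3 + 6 = 20.5

20.5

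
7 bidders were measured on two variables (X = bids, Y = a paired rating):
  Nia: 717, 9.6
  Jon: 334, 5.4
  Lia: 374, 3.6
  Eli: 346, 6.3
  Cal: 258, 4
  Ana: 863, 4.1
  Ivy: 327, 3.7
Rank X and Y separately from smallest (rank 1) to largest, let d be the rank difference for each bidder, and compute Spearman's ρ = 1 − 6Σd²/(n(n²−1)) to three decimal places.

0.321

Ranks of variable 1: 6, 3, 5, 4, 1, 7, 2
Ranks of variable 2: 7, 5, 1, 6, 3, 4, 2
d = r₁ − r₂: -1, -2, 4, -2, -2, 3, 0
d²: 1, 4, 16, 4, 4, 9, 0; Σd² = 38
ρ = 1 − 6·38/(7·48) = 1 − 228/336 = 0.321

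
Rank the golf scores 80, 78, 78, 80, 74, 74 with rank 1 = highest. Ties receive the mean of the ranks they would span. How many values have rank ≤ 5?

Sorted (descending): 80, 80, 78, 78, 74, 74
The 2 values of 80 occupy positions 1–2 → average rank (1+2)/2 = 1.5.
The 2 values of 78 occupy positions 3–4 → average rank (3+4)/2 = 3.5.
The 2 values of 74 occupy positions 5–6 → average rank (5+6)/2 = 5.5.
Ranks ≤ 5: {1.5, 1.5, 3.5, 3.5} → 4 values.

4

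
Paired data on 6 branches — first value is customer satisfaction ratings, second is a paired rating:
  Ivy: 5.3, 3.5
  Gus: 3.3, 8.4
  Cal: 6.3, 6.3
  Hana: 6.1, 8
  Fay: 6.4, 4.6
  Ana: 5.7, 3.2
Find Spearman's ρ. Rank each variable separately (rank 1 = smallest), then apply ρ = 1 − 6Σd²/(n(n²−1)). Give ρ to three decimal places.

Ranks of variable 1: 2, 1, 5, 4, 6, 3
Ranks of variable 2: 2, 6, 4, 5, 3, 1
d = r₁ − r₂: 0, -5, 1, -1, 3, 2
d²: 0, 25, 1, 1, 9, 4; Σd² = 40
ρ = 1 − 6·40/(6·35) = 1 − 240/210 = -0.143

-0.143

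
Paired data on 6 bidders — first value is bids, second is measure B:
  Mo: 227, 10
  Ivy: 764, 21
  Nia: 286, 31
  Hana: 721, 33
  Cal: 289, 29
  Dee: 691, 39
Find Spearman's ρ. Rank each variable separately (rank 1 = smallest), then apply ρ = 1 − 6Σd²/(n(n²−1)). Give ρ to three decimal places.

0.314

Ranks of variable 1: 1, 6, 2, 5, 3, 4
Ranks of variable 2: 1, 2, 4, 5, 3, 6
d = r₁ − r₂: 0, 4, -2, 0, 0, -2
d²: 0, 16, 4, 0, 0, 4; Σd² = 24
ρ = 1 − 6·24/(6·35) = 1 − 144/210 = 0.314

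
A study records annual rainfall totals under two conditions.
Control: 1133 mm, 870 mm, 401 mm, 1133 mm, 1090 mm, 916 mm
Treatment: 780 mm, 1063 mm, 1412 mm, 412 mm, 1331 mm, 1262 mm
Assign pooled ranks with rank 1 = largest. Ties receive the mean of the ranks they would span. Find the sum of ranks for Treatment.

34

Sorted (descending): 1412, 1331, 1262, 1133, 1133, 1090, 1063, 916, 870, 780, 412, 401
The 2 values of 1133 occupy positions 4–5 → average rank (4+5)/2 = 4.5.
Treatment values → pooled ranks: 780→10, 1063→7, 1412→1, 412→11, 1331→2, 1262→3
Rank sum = 10 + 7 + 1 + 11 + 2 + 3 = 34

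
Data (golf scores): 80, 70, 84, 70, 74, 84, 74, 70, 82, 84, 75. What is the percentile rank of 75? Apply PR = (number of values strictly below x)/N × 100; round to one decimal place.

N = 11.
Strictly below 75: 5. Equal to 75: 1.
PR = 5/11 × 100 = 45.5

45.5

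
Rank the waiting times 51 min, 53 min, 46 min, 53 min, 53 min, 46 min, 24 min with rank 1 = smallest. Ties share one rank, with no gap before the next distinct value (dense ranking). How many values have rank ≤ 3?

4

Sorted (ascending): 24, 46, 46, 51, 53, 53, 53
The 2 values of 46 share dense rank 2.
The 3 values of 53 share dense rank 4.
Remaining distinct values take the next consecutive integers.
Ranks ≤ 3: {1, 2, 2, 3} → 4 values.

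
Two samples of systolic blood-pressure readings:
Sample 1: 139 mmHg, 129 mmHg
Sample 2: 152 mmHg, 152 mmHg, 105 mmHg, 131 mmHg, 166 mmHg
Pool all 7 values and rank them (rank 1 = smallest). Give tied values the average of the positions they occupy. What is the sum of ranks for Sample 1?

Sorted (ascending): 105, 129, 131, 139, 152, 152, 166
The 2 values of 152 occupy positions 5–6 → average rank (5+6)/2 = 5.5.
Sample 1 values → pooled ranks: 139→4, 129→2
Rank sum = 4 + 2 = 6

6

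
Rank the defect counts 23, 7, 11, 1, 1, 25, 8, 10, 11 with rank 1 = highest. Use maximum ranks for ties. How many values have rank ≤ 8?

7

Sorted (descending): 25, 23, 11, 11, 10, 8, 7, 1, 1
The 2 values of 11 occupy positions 3–4 → each gets rank 4.
The 2 values of 1 occupy positions 8–9 → each gets rank 9.
Ranks ≤ 8: {1, 2, 4, 4, 5, 6, 7} → 7 values.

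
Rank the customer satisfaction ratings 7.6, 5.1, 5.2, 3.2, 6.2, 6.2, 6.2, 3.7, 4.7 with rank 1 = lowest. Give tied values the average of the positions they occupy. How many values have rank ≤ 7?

Sorted (ascending): 3.2, 3.7, 4.7, 5.1, 5.2, 6.2, 6.2, 6.2, 7.6
The 3 values of 6.2 occupy positions 6–8 → average rank 7.
Ranks ≤ 7: {1, 2, 3, 4, 5, 7, 7, 7} → 8 values.

8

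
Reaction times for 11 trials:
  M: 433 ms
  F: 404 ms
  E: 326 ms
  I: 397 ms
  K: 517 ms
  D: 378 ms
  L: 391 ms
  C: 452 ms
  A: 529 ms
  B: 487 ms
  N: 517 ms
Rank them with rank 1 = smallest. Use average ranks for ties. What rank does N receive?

9.5

Sorted (ascending): 326, 378, 391, 397, 404, 433, 452, 487, 517, 517, 529
The 2 values of 517 occupy positions 9–10 → average rank (9+10)/2 = 9.5.
N has value 517 ms → rank 9.5.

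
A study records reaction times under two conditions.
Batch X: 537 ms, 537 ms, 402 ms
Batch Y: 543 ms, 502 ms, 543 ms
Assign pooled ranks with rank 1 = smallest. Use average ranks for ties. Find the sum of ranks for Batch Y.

13

Sorted (ascending): 402, 502, 537, 537, 543, 543
The 2 values of 537 occupy positions 3–4 → average rank (3+4)/2 = 3.5.
The 2 values of 543 occupy positions 5–6 → average rank (5+6)/2 = 5.5.
Batch Y values → pooled ranks: 543→5.5, 502→2, 543→5.5
Rank sum = 5.5 + 2 + 5.5 = 13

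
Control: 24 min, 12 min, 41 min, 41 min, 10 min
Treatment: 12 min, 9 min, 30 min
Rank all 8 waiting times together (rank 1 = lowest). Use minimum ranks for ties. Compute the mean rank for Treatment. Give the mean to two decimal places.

3.33

Sorted (ascending): 9, 10, 12, 12, 24, 30, 41, 41
The 2 values of 12 occupy positions 3–4 → each gets rank 3.
The 2 values of 41 occupy positions 7–8 → each gets rank 7.
Treatment values → pooled ranks: 12→3, 9→1, 30→6
Mean rank = (3 + 1 + 6) / 3 = 3.33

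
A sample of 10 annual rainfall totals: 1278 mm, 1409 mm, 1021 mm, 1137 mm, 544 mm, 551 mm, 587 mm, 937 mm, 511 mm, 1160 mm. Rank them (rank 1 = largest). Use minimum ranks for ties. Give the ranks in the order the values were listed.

2, 1, 5, 4, 9, 8, 7, 6, 10, 3

Sorted (descending): 1409, 1278, 1160, 1137, 1021, 937, 587, 551, 544, 511
No ties — each value takes its position as its rank.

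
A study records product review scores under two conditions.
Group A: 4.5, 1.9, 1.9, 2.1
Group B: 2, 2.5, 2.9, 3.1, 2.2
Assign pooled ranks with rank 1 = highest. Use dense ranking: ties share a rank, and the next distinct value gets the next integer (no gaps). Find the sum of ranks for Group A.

23

Sorted (descending): 4.5, 3.1, 2.9, 2.5, 2.2, 2.1, 2, 1.9, 1.9
The 2 values of 1.9 share dense rank 8.
Remaining distinct values take the next consecutive integers.
Group A values → pooled ranks: 4.5→1, 1.9→8, 1.9→8, 2.1→6
Rank sum = 1 + 8 + 8 + 6 = 23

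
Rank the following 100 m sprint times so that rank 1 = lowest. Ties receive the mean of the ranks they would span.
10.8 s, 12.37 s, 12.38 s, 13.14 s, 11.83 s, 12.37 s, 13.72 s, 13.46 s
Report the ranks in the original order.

1, 3.5, 5, 6, 2, 3.5, 8, 7

Sorted (ascending): 10.8, 11.83, 12.37, 12.37, 12.38, 13.14, 13.46, 13.72
The 2 values of 12.37 occupy positions 3–4 → average rank (3+4)/2 = 3.5.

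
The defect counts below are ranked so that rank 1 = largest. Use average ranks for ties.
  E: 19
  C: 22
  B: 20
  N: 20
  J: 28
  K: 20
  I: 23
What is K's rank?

5

Sorted (descending): 28, 23, 22, 20, 20, 20, 19
The 3 values of 20 occupy positions 4–6 → average rank 5.
K has value 20 → rank 5.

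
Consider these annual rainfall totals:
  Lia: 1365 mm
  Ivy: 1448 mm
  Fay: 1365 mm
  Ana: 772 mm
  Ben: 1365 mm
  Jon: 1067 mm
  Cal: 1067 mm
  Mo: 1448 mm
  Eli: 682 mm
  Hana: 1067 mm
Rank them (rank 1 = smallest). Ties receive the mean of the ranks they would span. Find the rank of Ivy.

Sorted (ascending): 682, 772, 1067, 1067, 1067, 1365, 1365, 1365, 1448, 1448
The 3 values of 1067 occupy positions 3–5 → average rank 4.
The 3 values of 1365 occupy positions 6–8 → average rank 7.
The 2 values of 1448 occupy positions 9–10 → average rank (9+10)/2 = 9.5.
Ivy has value 1448 mm → rank 9.5.

9.5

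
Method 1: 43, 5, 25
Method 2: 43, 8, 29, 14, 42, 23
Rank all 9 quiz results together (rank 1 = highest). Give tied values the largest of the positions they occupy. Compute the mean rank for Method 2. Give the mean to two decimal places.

5.00

Sorted (descending): 43, 43, 42, 29, 25, 23, 14, 8, 5
The 2 values of 43 occupy positions 1–2 → each gets rank 2.
Method 2 values → pooled ranks: 43→2, 8→8, 29→4, 14→7, 42→3, 23→6
Mean rank = (2 + 8 + 4 + 7 + 3 + 6) / 6 = 5.00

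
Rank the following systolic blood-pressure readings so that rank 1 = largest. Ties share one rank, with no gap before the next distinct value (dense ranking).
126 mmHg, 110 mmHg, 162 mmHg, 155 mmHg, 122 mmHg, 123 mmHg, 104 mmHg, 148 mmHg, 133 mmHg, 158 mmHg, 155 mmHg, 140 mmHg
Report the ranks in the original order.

7, 10, 1, 3, 9, 8, 11, 4, 6, 2, 3, 5

Sorted (descending): 162, 158, 155, 155, 148, 140, 133, 126, 123, 122, 110, 104
The 2 values of 155 share dense rank 3.
Remaining distinct values take the next consecutive integers.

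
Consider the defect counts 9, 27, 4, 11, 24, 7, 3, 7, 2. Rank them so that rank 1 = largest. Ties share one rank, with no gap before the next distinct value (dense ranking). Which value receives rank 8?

2

Sorted (descending): 27, 24, 11, 9, 7, 7, 4, 3, 2
The 2 values of 7 share dense rank 5.
Remaining distinct values take the next consecutive integers.
Rank 8 → value 2.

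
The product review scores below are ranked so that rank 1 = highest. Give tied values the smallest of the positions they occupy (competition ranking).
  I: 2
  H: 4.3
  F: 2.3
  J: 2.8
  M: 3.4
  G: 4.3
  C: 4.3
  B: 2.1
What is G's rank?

1

Sorted (descending): 4.3, 4.3, 4.3, 3.4, 2.8, 2.3, 2.1, 2
The 3 values of 4.3 occupy positions 1–3 → each gets rank 1.
G has value 4.3 → rank 1.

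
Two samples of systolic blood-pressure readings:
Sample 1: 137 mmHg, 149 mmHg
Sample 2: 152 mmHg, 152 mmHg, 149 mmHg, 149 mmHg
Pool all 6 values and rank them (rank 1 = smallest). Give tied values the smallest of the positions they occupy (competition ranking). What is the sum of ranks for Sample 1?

Sorted (ascending): 137, 149, 149, 149, 152, 152
The 3 values of 149 occupy positions 2–4 → each gets rank 2.
The 2 values of 152 occupy positions 5–6 → each gets rank 5.
Sample 1 values → pooled ranks: 137→1, 149→2
Rank sum = 1 + 2 = 3

3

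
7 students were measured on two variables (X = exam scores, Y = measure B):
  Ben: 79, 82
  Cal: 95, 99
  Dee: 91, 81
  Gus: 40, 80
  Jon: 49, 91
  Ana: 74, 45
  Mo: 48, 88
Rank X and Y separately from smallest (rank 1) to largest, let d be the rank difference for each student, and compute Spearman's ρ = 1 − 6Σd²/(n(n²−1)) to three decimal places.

Ranks of variable 1: 5, 7, 6, 1, 3, 4, 2
Ranks of variable 2: 4, 7, 3, 2, 6, 1, 5
d = r₁ − r₂: 1, 0, 3, -1, -3, 3, -3
d²: 1, 0, 9, 1, 9, 9, 9; Σd² = 38
ρ = 1 − 6·38/(7·48) = 1 − 228/336 = 0.321

0.321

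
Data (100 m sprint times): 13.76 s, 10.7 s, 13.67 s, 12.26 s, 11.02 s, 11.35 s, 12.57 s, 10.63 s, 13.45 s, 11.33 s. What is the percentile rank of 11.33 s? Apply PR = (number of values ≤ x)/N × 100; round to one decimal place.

40.0

N = 10.
Strictly below 11.33: 3. Equal to 11.33: 1.
PR = 4/10 × 100 = 40.0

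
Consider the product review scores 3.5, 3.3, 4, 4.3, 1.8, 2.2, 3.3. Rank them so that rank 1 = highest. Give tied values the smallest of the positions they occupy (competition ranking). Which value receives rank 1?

4.3

Sorted (descending): 4.3, 4, 3.5, 3.3, 3.3, 2.2, 1.8
The 2 values of 3.3 occupy positions 4–5 → each gets rank 4.
Rank 1 → value 4.3.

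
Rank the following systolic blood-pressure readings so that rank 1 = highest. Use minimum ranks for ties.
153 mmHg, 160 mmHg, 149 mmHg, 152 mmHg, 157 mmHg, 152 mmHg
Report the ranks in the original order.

3, 1, 6, 4, 2, 4

Sorted (descending): 160, 157, 153, 152, 152, 149
The 2 values of 152 occupy positions 4–5 → each gets rank 4.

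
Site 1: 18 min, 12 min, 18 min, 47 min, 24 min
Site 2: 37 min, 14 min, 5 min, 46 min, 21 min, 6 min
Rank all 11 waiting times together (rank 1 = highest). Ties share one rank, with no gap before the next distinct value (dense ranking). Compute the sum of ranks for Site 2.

Sorted (descending): 47, 46, 37, 24, 21, 18, 18, 14, 12, 6, 5
The 2 values of 18 share dense rank 6.
Remaining distinct values take the next consecutive integers.
Site 2 values → pooled ranks: 37→3, 14→7, 5→10, 46→2, 21→5, 6→9
Rank sum = 3 + 7 + 10 + 2 + 5 + 9 = 36

36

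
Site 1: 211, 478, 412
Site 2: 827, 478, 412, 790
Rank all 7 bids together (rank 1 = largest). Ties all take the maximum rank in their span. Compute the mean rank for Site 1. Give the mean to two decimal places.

Sorted (descending): 827, 790, 478, 478, 412, 412, 211
The 2 values of 478 occupy positions 3–4 → each gets rank 4.
The 2 values of 412 occupy positions 5–6 → each gets rank 6.
Site 1 values → pooled ranks: 211→7, 478→4, 412→6
Mean rank = (7 + 4 + 6) / 3 = 5.67

5.67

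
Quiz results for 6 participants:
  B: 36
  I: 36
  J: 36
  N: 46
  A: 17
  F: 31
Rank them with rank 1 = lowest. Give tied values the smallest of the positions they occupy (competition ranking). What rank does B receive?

3

Sorted (ascending): 17, 31, 36, 36, 36, 46
The 3 values of 36 occupy positions 3–5 → each gets rank 3.
B has value 36 → rank 3.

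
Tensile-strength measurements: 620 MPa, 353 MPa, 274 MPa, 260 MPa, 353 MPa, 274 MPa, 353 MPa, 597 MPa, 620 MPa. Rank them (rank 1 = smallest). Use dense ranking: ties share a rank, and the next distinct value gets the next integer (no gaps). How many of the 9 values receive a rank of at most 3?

Sorted (ascending): 260, 274, 274, 353, 353, 353, 597, 620, 620
The 2 values of 274 share dense rank 2.
The 3 values of 353 share dense rank 3.
The 2 values of 620 share dense rank 5.
Remaining distinct values take the next consecutive integers.
Ranks ≤ 3: {1, 2, 2, 3, 3, 3} → 6 values.

6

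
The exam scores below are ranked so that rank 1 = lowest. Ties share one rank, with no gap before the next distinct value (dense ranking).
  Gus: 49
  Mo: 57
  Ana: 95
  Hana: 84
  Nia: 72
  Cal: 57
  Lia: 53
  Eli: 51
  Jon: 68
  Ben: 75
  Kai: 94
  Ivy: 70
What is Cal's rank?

Sorted (ascending): 49, 51, 53, 57, 57, 68, 70, 72, 75, 84, 94, 95
The 2 values of 57 share dense rank 4.
Remaining distinct values take the next consecutive integers.
Cal has value 57 → rank 4.

4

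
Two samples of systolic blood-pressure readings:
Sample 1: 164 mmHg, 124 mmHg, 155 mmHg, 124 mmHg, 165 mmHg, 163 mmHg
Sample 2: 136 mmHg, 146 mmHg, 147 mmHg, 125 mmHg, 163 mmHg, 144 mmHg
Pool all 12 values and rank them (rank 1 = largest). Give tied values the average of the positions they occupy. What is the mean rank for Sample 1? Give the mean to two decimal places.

Sorted (descending): 165, 164, 163, 163, 155, 147, 146, 144, 136, 125, 124, 124
The 2 values of 163 occupy positions 3–4 → average rank (3+4)/2 = 3.5.
The 2 values of 124 occupy positions 11–12 → average rank (11+12)/2 = 11.5.
Sample 1 values → pooled ranks: 164→2, 124→11.5, 155→5, 124→11.5, 165→1, 163→3.5
Mean rank = (2 + 11.5 + 5 + 11.5 + 1 + 3.5) / 6 = 5.75

5.75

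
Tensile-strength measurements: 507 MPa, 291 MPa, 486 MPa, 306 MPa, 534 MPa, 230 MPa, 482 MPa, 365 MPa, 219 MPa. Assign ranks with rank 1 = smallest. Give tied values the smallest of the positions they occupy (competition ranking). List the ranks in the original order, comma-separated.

8, 3, 7, 4, 9, 2, 6, 5, 1

Sorted (ascending): 219, 230, 291, 306, 365, 482, 486, 507, 534
No ties — each value takes its position as its rank.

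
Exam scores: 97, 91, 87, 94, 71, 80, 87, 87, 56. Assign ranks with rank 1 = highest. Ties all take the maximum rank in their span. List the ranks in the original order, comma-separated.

1, 3, 6, 2, 8, 7, 6, 6, 9

Sorted (descending): 97, 94, 91, 87, 87, 87, 80, 71, 56
The 3 values of 87 occupy positions 4–6 → each gets rank 6.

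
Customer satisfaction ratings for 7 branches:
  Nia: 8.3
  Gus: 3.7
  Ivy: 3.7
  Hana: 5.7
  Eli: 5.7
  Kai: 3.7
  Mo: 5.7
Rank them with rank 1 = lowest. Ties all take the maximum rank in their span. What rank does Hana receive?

Sorted (ascending): 3.7, 3.7, 3.7, 5.7, 5.7, 5.7, 8.3
The 3 values of 3.7 occupy positions 1–3 → each gets rank 3.
The 3 values of 5.7 occupy positions 4–6 → each gets rank 6.
Hana has value 5.7 → rank 6.

6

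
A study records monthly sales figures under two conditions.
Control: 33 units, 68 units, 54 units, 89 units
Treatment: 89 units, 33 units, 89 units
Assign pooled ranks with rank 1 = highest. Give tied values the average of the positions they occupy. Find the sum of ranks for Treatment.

10.5

Sorted (descending): 89, 89, 89, 68, 54, 33, 33
The 3 values of 89 occupy positions 1–3 → average rank 2.
The 2 values of 33 occupy positions 6–7 → average rank (6+7)/2 = 6.5.
Treatment values → pooled ranks: 89→2, 33→6.5, 89→2
Rank sum = 2 + 6.5 + 2 = 10.5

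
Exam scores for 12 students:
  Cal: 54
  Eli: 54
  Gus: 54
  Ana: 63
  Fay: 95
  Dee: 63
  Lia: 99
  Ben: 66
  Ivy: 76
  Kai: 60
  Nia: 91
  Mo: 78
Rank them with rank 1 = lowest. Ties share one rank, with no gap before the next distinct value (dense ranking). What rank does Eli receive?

1

Sorted (ascending): 54, 54, 54, 60, 63, 63, 66, 76, 78, 91, 95, 99
The 3 values of 54 share dense rank 1.
The 2 values of 63 share dense rank 3.
Remaining distinct values take the next consecutive integers.
Eli has value 54 → rank 1.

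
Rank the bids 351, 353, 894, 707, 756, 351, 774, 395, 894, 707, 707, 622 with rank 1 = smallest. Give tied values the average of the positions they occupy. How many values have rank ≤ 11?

10

Sorted (ascending): 351, 351, 353, 395, 622, 707, 707, 707, 756, 774, 894, 894
The 2 values of 351 occupy positions 1–2 → average rank (1+2)/2 = 1.5.
The 3 values of 707 occupy positions 6–8 → average rank 7.
The 2 values of 894 occupy positions 11–12 → average rank (11+12)/2 = 11.5.
Ranks ≤ 11: {1.5, 1.5, 3, 4, 5, 7, 7, 7, 9, 10} → 10 values.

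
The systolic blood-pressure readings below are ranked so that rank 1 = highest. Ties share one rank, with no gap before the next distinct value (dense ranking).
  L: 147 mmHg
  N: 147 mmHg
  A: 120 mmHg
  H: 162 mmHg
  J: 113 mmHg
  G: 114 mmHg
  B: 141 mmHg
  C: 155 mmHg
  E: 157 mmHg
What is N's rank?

4

Sorted (descending): 162, 157, 155, 147, 147, 141, 120, 114, 113
The 2 values of 147 share dense rank 4.
Remaining distinct values take the next consecutive integers.
N has value 147 mmHg → rank 4.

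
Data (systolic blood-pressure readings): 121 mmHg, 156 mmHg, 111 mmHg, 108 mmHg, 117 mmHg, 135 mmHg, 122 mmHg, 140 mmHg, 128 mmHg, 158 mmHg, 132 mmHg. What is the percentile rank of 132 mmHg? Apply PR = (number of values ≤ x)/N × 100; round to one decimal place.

63.6

N = 11.
Strictly below 132: 6. Equal to 132: 1.
PR = 7/11 × 100 = 63.6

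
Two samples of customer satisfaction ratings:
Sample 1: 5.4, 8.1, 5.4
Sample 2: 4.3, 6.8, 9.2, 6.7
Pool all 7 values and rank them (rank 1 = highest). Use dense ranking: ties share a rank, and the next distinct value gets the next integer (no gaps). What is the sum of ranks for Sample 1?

12

Sorted (descending): 9.2, 8.1, 6.8, 6.7, 5.4, 5.4, 4.3
The 2 values of 5.4 share dense rank 5.
Remaining distinct values take the next consecutive integers.
Sample 1 values → pooled ranks: 5.4→5, 8.1→2, 5.4→5
Rank sum = 5 + 2 + 5 = 12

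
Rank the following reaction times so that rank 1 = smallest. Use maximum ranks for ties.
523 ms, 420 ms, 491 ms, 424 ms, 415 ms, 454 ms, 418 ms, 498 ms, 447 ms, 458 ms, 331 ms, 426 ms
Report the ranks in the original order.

12, 4, 10, 5, 2, 8, 3, 11, 7, 9, 1, 6

Sorted (ascending): 331, 415, 418, 420, 424, 426, 447, 454, 458, 491, 498, 523
No ties — each value takes its position as its rank.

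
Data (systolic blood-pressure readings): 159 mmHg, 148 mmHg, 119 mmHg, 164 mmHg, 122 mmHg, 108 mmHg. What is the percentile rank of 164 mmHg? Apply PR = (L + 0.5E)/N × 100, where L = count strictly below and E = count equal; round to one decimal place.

91.7

N = 6.
Strictly below 164: 5. Equal to 164: 1.
PR = (5 + 0.5·1)/6 × 100 = 91.7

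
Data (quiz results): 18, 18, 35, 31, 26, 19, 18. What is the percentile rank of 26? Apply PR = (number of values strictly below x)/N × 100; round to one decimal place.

57.1

N = 7.
Strictly below 26: 4. Equal to 26: 1.
PR = 4/7 × 100 = 57.1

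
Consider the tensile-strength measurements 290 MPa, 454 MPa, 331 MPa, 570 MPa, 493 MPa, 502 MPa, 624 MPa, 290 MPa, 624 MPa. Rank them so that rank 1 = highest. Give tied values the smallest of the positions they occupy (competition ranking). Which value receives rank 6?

454

Sorted (descending): 624, 624, 570, 502, 493, 454, 331, 290, 290
The 2 values of 624 occupy positions 1–2 → each gets rank 1.
The 2 values of 290 occupy positions 8–9 → each gets rank 8.
Rank 6 → value 454.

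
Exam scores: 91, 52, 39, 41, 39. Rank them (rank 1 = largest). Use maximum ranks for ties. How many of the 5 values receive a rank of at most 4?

Sorted (descending): 91, 52, 41, 39, 39
The 2 values of 39 occupy positions 4–5 → each gets rank 5.
Ranks ≤ 4: {1, 2, 3} → 3 values.

3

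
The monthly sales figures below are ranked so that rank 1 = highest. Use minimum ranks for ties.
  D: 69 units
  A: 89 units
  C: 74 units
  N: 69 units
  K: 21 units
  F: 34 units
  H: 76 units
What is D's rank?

4

Sorted (descending): 89, 76, 74, 69, 69, 34, 21
The 2 values of 69 occupy positions 4–5 → each gets rank 4.
D has value 69 units → rank 4.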